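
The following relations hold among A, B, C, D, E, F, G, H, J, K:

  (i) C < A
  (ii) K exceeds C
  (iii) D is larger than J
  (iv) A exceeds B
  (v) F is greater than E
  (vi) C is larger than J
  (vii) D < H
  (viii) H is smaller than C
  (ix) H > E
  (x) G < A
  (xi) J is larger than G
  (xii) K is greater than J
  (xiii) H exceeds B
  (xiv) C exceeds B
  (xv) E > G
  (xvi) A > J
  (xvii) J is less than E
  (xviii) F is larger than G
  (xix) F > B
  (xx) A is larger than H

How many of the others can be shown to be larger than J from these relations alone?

7

From J the given relations immediately reach E, D, C, A, K.
From those, H, F — 7 in total.
Nothing else is reachable above J; 7 in all.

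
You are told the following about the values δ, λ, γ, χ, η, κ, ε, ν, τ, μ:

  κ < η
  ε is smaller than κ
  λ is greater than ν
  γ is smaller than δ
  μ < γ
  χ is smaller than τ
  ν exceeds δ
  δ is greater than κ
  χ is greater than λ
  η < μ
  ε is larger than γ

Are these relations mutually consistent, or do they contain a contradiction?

We have κ < η stated directly, yet also η < μ < γ < ε < κ by chaining the others — so η < κ. Contradiction.

inconsistent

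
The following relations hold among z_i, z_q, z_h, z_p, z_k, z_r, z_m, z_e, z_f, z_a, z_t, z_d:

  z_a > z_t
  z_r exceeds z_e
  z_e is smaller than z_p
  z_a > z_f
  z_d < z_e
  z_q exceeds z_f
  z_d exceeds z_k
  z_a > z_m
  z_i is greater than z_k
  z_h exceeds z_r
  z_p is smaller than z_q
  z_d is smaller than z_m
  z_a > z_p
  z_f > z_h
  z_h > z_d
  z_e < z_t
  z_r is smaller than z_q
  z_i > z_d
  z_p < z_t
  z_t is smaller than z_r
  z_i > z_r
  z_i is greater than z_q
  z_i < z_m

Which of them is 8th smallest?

Chaining the given pairs: z_k < z_d < z_e < z_p < z_t < z_r < z_h < z_f < z_q < z_i < z_m < z_a.
The 8th smallest is z_f.

z_f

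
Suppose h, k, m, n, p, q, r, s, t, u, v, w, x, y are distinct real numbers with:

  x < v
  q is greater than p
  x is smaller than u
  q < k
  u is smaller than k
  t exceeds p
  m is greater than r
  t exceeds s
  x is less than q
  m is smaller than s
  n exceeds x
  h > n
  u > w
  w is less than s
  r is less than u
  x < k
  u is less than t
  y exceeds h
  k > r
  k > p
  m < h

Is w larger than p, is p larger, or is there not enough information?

undetermined

Following every chain through w: above w we get s, u, k, t.
p is not reached, and no chain runs the other way from p to w.
So the given relations leave the order of w and p undetermined.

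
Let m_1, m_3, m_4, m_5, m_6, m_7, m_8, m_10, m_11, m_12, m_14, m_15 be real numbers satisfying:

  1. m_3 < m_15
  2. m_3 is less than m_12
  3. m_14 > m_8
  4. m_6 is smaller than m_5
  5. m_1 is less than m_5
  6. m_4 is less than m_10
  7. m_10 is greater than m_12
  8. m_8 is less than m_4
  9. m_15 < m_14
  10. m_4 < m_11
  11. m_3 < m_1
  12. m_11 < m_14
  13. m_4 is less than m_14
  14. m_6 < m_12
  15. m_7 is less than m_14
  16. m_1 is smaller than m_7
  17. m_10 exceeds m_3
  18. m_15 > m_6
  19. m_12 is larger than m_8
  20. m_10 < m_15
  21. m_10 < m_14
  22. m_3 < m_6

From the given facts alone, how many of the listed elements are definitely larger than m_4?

4

The elements the relations force above m_4 are m_11, m_10, m_15, m_14 — no chain reaches any other.
That is 4.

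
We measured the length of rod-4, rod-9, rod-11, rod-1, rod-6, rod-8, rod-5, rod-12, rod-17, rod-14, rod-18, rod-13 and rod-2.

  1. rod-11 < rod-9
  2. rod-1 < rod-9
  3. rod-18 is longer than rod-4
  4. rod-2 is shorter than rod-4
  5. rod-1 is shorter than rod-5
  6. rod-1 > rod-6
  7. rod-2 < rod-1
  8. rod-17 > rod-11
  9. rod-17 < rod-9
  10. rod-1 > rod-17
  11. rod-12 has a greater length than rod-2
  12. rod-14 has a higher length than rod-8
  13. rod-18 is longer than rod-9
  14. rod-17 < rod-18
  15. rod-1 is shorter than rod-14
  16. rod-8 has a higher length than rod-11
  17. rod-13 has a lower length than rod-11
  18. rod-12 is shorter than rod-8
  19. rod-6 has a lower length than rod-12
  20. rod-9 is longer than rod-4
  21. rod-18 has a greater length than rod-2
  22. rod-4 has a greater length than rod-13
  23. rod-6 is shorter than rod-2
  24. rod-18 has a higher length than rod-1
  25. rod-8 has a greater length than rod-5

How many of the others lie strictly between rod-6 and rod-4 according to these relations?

The relations place rod-6 below rod-4. An element lies strictly between them when it is forced above rod-6 and also forced below rod-4.
Above rod-6: {rod-2, rod-1, rod-9, rod-5, rod-12, rod-8, rod-14, rod-18}. Below rod-4: {rod-13, rod-2}.
Intersection: {rod-2} — 1.

1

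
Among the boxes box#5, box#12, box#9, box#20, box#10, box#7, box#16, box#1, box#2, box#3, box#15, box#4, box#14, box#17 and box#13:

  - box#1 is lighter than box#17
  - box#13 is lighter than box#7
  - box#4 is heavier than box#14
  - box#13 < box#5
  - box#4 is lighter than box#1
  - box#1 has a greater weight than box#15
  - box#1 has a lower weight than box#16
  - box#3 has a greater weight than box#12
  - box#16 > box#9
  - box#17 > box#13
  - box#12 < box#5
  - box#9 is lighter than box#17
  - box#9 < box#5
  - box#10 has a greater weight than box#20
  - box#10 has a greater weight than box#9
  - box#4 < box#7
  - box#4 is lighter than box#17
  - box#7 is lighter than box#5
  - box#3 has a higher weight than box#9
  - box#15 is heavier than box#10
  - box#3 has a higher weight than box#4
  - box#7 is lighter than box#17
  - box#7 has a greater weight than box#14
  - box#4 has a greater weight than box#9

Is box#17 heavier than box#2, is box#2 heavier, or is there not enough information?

undetermined

Following every chain through box#17: below box#17 we get box#9, box#13, box#14, box#4, box#20, box#10, box#15, box#7, box#1.
box#2 is not reached, and no chain runs the other way from box#2 to box#17.
So the given relations leave the order of box#17 and box#2 undetermined.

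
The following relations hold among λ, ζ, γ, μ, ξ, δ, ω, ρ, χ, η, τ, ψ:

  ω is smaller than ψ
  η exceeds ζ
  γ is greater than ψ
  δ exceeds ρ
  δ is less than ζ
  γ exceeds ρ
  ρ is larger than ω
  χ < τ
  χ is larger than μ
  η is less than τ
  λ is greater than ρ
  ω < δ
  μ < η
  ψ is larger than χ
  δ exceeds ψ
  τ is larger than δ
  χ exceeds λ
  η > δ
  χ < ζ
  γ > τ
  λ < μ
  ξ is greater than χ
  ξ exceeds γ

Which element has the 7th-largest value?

The consecutive relations fix a unique order: ω < ρ < λ < μ < χ < ψ < δ < ζ < η < τ < γ < ξ.
Counting 7 from the largest end gives ψ.

ψ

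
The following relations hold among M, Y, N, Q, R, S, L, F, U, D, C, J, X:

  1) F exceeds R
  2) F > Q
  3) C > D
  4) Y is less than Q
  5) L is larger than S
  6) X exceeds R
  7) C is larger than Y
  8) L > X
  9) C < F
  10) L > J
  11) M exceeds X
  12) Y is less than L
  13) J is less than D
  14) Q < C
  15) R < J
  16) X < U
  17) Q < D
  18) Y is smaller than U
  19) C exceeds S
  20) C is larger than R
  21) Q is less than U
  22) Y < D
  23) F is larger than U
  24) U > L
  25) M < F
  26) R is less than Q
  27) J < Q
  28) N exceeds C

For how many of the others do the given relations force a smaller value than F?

11

The elements the relations force below F are R, Y, J, X, S, Q, D, M, L, U, C — no chain reaches any other.
That is 11.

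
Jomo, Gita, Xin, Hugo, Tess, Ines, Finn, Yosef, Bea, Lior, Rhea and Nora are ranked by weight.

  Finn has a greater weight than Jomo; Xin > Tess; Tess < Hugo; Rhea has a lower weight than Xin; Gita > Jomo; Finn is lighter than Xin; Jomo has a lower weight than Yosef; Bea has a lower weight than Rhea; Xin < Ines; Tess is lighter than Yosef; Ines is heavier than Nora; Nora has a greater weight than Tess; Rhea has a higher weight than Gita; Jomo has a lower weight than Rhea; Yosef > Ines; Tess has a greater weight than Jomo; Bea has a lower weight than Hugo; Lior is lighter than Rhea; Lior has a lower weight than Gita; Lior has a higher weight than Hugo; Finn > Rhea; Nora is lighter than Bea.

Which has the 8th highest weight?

The consecutive relations fix a unique order: Jomo < Tess < Nora < Bea < Hugo < Lior < Gita < Rhea < Finn < Xin < Ines < Yosef.
The 8th largest is Hugo.

Hugo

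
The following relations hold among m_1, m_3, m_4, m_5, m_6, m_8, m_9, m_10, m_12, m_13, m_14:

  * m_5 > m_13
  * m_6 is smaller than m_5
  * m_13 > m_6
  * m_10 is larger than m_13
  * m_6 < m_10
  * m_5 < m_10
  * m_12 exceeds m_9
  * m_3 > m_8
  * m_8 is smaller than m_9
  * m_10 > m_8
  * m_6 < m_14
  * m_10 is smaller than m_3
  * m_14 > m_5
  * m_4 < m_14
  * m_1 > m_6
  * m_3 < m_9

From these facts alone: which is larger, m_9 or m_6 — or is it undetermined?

m_9

Link the given pairs in sequence: m_6 < m_13; m_13 < m_5; m_5 < m_10; m_10 < m_3; m_3 < m_9.
Chaining these gives m_6 < m_13 < m_5 < m_10 < m_3 < m_9.
So m_9 is larger.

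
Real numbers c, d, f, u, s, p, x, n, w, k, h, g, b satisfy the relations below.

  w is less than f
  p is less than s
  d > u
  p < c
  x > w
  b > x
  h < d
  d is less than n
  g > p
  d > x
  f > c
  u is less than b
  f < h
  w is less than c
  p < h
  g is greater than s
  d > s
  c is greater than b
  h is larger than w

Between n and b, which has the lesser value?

The relevant relations are b < c; c < f; f < h; h < d; d < n.
Chaining these gives b < c < f < h < d < n.
So b < n; b is the smaller of the two.

b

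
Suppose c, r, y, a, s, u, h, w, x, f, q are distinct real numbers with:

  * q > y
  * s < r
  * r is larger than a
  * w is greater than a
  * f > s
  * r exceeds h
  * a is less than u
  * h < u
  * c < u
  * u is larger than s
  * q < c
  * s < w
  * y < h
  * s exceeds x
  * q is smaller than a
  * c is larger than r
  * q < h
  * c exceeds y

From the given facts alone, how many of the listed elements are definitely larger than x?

6

From x the given relations immediately reach s.
From those, r, f, w, u — 5 in total.
From those, c — 6 in total.
No other element is forced above x by the given relations, so the count is 6.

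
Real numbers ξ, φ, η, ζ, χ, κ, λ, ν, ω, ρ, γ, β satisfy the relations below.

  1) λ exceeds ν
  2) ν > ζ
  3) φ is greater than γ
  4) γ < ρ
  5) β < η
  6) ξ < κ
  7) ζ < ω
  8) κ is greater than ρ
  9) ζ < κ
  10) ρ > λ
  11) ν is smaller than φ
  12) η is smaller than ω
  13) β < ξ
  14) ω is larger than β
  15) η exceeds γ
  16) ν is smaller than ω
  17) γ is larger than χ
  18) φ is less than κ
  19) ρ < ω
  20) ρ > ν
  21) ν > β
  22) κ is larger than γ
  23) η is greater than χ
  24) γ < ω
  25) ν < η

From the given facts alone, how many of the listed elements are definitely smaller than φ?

5

From φ the given relations immediately reach ν, γ.
From those, β, ζ, χ — 5 in total.
No other element is forced below φ by the given relations, so the count is 5.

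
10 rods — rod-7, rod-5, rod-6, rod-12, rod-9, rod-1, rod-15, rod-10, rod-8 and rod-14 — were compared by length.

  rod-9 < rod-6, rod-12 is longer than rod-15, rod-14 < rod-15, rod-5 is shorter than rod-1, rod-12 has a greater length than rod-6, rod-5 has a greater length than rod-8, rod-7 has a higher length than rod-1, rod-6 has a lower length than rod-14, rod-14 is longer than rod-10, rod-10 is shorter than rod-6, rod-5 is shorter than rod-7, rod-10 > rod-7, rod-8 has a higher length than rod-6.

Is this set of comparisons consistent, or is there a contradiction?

We have rod-10 < rod-6 stated directly, yet also rod-6 < rod-8 < rod-5 < rod-1 < rod-7 < rod-10 by chaining the others — so rod-6 < rod-10. Contradiction.

inconsistent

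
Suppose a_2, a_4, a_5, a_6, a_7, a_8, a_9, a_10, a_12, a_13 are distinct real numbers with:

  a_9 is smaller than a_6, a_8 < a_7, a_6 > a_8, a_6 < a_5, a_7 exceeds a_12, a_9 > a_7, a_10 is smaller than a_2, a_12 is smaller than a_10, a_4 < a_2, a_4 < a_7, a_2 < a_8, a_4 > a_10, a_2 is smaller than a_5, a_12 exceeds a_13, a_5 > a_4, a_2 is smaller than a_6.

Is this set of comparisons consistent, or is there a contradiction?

consistent

Every relation is compatible with a_13 < a_12 < a_10 < a_4 < a_2 < a_8 < a_7 < a_9 < a_6 < a_5; the set is consistent.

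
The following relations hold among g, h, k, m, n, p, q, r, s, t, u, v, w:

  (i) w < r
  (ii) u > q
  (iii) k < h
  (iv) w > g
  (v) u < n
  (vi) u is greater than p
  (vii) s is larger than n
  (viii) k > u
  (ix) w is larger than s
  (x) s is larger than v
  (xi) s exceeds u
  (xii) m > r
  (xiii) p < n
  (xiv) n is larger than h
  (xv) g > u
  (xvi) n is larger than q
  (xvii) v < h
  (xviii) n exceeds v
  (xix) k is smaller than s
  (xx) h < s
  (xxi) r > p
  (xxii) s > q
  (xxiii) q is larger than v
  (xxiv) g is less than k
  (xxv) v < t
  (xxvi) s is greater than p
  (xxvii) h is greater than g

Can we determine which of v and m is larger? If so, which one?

m

v < q and q < u give v < u.
Then u < g extends the chain to g.
With g < k: v < q < u < g < k.
With k < h: v < q < u < g < k < h.
With h < n: v < q < u < g < k < h < n.
Then n < s extends the chain to s.
Then s < w extends the chain to w.
With w < r: v < q < u < g < k < h < n < s < w < r.
Then r < m extends the chain to m.
So m is larger.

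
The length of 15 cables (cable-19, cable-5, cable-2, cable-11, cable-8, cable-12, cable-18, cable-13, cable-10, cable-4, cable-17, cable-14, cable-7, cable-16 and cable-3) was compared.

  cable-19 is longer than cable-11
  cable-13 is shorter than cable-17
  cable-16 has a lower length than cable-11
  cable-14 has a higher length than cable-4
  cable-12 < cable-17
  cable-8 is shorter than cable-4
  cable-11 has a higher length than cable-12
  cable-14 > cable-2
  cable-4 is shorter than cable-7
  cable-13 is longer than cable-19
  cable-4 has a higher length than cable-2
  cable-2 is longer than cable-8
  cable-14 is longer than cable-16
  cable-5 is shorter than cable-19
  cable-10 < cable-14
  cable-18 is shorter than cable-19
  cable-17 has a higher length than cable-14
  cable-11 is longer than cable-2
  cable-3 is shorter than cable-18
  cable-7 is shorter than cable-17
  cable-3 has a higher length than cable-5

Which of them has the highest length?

Chaining downward from cable-17: directly below it, cable-12, cable-13, cable-14, cable-7; then cable-2, cable-16, cable-4, cable-19, cable-10; then cable-8, cable-5, cable-18, cable-11; then cable-3.
That covers every other element, and nothing is given above cable-17, so cable-17 is the highest length.

cable-17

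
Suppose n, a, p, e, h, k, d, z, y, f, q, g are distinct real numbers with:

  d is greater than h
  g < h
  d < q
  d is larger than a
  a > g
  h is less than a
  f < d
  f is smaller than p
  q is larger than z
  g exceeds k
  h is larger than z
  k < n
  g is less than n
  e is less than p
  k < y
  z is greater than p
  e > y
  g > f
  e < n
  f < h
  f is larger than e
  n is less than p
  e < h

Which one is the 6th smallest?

Piecing the relations together gives one ordering: k < y < e < f < g < n < p < z < h < a < d < q.
The 6th smallest is n.

n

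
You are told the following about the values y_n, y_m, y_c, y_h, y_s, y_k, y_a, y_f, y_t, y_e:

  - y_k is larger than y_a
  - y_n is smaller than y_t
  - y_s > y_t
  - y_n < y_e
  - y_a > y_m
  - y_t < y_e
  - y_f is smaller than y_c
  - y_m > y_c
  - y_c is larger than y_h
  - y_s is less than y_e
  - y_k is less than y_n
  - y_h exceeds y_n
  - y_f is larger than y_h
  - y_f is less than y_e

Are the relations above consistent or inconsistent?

We have y_n < y_h stated directly, yet also y_h < y_f < y_c < y_m < y_a < y_k < y_n by chaining the others — so y_h < y_n. Contradiction.

inconsistent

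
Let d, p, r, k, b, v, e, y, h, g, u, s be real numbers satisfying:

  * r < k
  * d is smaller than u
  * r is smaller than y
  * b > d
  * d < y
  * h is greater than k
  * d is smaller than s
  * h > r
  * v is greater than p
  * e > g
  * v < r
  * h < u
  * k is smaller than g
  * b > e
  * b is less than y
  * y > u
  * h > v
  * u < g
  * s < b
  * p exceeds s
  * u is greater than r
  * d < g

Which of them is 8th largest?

Piecing the relations together gives one ordering: d < s < p < v < r < k < h < u < g < e < b < y.
Counting 8 from the largest end gives r.

r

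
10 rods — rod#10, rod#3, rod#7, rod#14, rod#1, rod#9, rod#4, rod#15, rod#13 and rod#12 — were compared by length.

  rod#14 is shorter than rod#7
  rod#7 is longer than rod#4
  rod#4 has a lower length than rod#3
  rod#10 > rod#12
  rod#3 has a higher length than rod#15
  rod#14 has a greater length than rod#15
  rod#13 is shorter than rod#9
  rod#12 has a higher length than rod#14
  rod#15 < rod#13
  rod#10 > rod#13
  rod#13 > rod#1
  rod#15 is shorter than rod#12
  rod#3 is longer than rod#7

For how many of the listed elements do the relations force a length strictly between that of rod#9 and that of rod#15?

Chaining upward from rod#15 reaches: rod#13, rod#14, rod#12, rod#7, rod#3, rod#10.
Chaining downward from rod#9 reaches: rod#1, rod#13.
Strictly between rod#15 and rod#9 are those in both lists: rod#13 — 1 element.

1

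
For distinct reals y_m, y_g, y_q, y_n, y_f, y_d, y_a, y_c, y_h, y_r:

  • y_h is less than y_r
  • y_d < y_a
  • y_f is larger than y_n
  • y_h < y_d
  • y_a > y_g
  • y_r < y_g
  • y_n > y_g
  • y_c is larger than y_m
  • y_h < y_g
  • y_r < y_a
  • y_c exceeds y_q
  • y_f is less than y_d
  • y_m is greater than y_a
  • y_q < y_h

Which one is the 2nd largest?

Piecing the relations together gives one ordering: y_q < y_h < y_r < y_g < y_n < y_f < y_d < y_a < y_m < y_c.
Counting 2 from the largest end gives y_m.

y_m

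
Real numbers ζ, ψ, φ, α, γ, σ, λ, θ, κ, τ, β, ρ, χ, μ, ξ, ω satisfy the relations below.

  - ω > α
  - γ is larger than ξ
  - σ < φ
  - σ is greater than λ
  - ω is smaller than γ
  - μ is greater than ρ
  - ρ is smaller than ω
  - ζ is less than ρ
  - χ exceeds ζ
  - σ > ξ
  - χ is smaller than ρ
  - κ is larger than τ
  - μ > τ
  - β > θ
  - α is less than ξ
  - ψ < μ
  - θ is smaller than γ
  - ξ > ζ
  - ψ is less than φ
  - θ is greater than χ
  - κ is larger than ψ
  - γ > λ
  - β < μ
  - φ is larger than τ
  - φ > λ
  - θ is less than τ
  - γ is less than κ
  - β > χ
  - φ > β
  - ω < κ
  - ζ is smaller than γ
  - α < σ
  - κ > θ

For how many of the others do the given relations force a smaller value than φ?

From φ the given relations immediately reach λ, τ, β, ψ, σ.
From those, χ, α, θ, ξ — 9 in total.
From those, ζ — 10 in total.
Nothing else is reachable below φ; 10 in all.

10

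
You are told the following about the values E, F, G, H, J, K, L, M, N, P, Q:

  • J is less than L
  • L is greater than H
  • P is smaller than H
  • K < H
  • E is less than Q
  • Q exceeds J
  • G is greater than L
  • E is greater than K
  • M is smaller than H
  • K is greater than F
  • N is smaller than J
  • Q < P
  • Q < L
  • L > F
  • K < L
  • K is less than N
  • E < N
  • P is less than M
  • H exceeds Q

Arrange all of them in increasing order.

F < K < E < N < J < Q < P < M < H < L < G

Each adjacent pair is fixed by a given relation: F < K; K < E; E < N; N < J; J < Q; Q < P; P < M; M < H; H < L; L < G. Chaining them end to end gives the full order.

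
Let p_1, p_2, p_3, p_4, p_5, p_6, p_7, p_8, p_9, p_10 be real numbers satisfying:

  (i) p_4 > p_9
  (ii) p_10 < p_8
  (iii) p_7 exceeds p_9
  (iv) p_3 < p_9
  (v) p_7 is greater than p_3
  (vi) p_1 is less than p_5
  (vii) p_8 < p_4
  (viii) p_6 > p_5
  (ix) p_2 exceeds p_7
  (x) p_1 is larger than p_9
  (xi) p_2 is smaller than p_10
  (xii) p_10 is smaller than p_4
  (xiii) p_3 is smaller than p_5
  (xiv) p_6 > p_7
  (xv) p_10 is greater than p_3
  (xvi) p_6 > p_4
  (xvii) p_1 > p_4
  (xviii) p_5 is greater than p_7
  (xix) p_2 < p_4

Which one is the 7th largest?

Chaining the given pairs: p_3 < p_9 < p_7 < p_2 < p_10 < p_8 < p_4 < p_1 < p_5 < p_6.
Counting 7 from the largest end gives p_2.

p_2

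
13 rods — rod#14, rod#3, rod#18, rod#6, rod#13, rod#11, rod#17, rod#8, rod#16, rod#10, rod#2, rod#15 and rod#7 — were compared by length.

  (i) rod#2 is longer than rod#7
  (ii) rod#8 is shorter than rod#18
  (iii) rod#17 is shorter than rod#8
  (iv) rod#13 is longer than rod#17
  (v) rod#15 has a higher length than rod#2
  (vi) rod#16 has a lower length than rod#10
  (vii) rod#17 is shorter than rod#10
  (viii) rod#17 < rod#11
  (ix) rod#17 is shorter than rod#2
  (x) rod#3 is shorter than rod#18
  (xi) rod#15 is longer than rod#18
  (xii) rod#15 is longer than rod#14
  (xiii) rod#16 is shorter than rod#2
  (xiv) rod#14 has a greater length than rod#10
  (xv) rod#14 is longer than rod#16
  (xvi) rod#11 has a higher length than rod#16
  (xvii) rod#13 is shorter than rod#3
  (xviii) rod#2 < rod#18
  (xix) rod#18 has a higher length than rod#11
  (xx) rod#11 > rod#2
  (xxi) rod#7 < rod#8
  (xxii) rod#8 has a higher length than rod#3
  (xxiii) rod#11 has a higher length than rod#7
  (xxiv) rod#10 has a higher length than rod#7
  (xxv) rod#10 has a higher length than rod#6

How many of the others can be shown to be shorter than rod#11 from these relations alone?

The elements the relations force below rod#11 are rod#17, rod#16, rod#7, rod#2 — no chain reaches any other.
That is 4.

4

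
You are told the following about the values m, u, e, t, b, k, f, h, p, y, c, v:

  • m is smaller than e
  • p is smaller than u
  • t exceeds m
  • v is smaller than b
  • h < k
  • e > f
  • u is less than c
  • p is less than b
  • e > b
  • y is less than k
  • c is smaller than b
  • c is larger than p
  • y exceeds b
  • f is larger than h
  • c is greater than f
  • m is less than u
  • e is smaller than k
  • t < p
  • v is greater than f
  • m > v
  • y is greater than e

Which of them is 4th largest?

b

Piecing the relations together gives one ordering: h < f < v < m < t < p < u < c < b < e < y < k.
Counting 4 from the largest end gives b.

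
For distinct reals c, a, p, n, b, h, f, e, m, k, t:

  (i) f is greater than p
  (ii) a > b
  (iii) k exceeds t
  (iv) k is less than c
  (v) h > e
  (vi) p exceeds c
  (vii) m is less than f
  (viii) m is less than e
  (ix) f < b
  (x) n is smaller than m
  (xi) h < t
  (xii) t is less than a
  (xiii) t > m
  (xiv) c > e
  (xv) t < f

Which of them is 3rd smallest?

e

Chaining the given pairs: n < m < e < h < t < k < c < p < f < b < a.
Counting 3 from the smallest end gives e.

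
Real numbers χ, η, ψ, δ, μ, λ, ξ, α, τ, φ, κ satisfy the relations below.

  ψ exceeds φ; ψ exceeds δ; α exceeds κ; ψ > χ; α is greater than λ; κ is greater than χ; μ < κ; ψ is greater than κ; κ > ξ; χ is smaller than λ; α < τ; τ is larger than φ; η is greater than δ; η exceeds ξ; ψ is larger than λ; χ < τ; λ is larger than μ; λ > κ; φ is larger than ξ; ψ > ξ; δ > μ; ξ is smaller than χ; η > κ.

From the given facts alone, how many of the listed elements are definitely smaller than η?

The elements the relations force below η are μ, ξ, δ, χ, κ — no chain reaches any other.
That is 5.

5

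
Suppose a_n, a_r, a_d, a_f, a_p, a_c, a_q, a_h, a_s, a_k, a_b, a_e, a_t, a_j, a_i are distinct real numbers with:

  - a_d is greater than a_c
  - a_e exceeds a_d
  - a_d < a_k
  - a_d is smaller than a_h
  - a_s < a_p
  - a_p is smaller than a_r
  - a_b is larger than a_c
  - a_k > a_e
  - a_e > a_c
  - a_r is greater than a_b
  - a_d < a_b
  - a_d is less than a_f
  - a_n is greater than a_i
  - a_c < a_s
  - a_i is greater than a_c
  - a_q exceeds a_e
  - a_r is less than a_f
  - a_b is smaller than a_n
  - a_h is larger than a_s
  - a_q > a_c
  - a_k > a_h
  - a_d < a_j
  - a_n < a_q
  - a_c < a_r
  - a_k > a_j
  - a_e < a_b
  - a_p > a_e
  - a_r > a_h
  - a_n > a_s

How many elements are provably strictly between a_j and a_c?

The relations place a_c below a_j. An element lies strictly between them when it is forced above a_c and also forced below a_j.
Above a_c: {a_d, a_s, a_e, a_b, a_i, a_n, a_h, a_p, a_r, a_k, a_f, a_q}. Below a_j: {a_d}.
Intersection: {a_d} — 1.

1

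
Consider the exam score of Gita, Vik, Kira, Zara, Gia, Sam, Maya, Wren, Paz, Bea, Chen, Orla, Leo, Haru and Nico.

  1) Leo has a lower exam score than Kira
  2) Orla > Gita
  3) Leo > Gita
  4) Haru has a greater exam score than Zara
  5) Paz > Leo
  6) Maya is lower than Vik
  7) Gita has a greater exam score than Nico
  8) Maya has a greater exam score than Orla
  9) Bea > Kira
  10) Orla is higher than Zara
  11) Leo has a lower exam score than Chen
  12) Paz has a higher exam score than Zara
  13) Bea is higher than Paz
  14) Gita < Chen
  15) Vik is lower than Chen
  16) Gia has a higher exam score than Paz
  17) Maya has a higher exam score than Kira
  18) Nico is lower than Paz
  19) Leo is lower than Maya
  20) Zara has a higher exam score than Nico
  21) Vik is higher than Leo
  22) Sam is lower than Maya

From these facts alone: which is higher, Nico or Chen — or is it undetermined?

Nico < Gita and Gita < Orla give Nico < Orla.
With Orla < Maya: Nico < Gita < Orla < Maya.
With Maya < Vik: Nico < Gita < Orla < Maya < Vik.
With Vik < Chen: Nico < Gita < Orla < Maya < Vik < Chen.
So Chen is higher.

Chen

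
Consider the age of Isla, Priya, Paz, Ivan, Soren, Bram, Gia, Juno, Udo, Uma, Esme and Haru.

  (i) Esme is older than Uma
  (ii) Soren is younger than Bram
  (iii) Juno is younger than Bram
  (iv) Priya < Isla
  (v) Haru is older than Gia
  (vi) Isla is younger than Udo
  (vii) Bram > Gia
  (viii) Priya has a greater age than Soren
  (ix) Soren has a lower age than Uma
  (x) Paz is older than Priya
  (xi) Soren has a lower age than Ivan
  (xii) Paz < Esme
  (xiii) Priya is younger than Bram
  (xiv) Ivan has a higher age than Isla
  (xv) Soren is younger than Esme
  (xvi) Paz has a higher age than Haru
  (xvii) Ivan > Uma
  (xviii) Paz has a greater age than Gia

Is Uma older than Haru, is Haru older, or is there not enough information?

Following every chain through Uma: above Uma we get Ivan, Esme; below Uma we get Soren.
Haru is not reached, and no chain runs the other way from Haru to Uma.
So the given relations leave the order of Uma and Haru undetermined.

undetermined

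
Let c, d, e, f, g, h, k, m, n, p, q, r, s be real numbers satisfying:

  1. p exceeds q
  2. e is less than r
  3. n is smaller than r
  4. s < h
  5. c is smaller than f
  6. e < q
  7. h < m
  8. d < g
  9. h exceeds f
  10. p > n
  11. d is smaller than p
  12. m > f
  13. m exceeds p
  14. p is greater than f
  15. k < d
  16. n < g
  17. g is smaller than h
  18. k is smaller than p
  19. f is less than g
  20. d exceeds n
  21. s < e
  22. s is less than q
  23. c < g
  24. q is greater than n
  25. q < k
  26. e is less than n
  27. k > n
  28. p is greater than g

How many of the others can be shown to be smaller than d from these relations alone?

From d the given relations immediately reach n, k.
From those, e, q — 4 in total.
From those, s — 5 in total.
No other element is forced below d by the given relations, so the count is 5.

5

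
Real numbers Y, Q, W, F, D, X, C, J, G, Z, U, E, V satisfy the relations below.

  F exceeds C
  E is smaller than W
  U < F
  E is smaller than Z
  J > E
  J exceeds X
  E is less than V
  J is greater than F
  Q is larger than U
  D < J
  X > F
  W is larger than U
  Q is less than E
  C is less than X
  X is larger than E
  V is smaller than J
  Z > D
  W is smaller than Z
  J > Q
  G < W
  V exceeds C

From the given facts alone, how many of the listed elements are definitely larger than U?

8

Directly above U: Q, F, W.
One step further: E, X, J, Z (7 so far).
One step further: V (8 so far).
No other element is forced above U by the given relations, so the count is 8.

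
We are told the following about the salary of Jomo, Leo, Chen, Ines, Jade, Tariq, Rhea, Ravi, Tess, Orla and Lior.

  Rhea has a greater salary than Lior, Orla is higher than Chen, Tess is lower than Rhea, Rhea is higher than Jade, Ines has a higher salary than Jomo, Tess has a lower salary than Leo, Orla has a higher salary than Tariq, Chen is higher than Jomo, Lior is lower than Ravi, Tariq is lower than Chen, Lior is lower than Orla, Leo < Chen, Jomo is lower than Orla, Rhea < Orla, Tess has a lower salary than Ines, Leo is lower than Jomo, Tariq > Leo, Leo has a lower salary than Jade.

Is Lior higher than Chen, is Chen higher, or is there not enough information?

Following every chain through Lior: above Lior we get Ravi, Rhea, Orla.
Chen is not reached, and no chain runs the other way from Chen to Lior.
So the given relations leave the order of Lior and Chen undetermined.

undetermined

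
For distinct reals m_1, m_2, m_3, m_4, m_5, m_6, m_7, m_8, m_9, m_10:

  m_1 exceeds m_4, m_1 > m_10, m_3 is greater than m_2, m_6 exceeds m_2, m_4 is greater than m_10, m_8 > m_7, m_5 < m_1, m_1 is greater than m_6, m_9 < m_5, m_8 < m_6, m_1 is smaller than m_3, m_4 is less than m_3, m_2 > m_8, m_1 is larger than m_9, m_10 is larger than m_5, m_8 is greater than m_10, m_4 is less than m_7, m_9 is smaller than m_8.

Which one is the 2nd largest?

The consecutive relations fix a unique order: m_9 < m_5 < m_10 < m_4 < m_7 < m_8 < m_2 < m_6 < m_1 < m_3.
The 2nd largest is m_1.

m_1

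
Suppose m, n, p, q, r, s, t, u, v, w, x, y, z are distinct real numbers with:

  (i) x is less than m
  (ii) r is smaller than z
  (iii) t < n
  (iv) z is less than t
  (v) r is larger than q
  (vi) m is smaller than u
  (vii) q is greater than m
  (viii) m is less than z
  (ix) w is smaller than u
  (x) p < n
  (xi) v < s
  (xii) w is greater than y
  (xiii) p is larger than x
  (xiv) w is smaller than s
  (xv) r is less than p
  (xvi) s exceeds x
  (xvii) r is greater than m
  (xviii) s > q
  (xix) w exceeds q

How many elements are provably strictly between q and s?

1

The relations place q below s. An element lies strictly between them when it is forced above q and also forced below s.
Above q: {r, w, z, t, p, n, u}. Below s: {x, m, y, w, v}.
Intersection: {w} — 1.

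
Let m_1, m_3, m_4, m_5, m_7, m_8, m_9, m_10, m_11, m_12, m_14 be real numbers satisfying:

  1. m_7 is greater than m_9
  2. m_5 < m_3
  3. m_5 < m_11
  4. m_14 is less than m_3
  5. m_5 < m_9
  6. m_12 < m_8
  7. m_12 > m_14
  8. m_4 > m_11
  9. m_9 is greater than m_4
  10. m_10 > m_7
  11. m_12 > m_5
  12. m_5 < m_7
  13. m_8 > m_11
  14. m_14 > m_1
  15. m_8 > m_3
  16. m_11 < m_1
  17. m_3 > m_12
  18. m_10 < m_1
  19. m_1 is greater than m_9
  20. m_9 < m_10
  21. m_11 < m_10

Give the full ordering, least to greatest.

Nothing is placed below m_5, so it is least; from there m_5 < m_11; m_11 < m_4; m_4 < m_9; m_9 < m_7; m_7 < m_10; m_10 < m_1; m_1 < m_14; m_14 < m_12; m_12 < m_3; m_3 < m_8, each given directly.

m_5 < m_11 < m_4 < m_9 < m_7 < m_10 < m_1 < m_14 < m_12 < m_3 < m_8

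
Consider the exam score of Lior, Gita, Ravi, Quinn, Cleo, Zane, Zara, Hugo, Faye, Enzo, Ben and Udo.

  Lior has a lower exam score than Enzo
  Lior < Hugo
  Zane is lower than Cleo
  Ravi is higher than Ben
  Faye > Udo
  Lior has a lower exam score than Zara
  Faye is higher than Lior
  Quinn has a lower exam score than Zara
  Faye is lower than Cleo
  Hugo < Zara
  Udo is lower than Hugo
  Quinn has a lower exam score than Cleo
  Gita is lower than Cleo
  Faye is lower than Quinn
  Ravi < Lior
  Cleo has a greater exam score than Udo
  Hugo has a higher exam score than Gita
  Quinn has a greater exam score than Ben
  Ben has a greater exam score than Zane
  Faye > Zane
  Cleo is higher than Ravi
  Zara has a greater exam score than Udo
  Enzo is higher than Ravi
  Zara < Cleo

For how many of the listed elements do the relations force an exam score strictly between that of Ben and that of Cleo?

Chaining upward from Ben reaches: Ravi, Lior, Faye, Quinn, Hugo, Enzo, Zara.
Chaining downward from Cleo reaches: Zane, Ravi, Udo, Lior, Gita, Faye, Quinn, Hugo, Zara.
Strictly between Ben and Cleo are those in both lists: Ravi, Lior, Faye, Quinn, Hugo, Zara — 6 elements.

6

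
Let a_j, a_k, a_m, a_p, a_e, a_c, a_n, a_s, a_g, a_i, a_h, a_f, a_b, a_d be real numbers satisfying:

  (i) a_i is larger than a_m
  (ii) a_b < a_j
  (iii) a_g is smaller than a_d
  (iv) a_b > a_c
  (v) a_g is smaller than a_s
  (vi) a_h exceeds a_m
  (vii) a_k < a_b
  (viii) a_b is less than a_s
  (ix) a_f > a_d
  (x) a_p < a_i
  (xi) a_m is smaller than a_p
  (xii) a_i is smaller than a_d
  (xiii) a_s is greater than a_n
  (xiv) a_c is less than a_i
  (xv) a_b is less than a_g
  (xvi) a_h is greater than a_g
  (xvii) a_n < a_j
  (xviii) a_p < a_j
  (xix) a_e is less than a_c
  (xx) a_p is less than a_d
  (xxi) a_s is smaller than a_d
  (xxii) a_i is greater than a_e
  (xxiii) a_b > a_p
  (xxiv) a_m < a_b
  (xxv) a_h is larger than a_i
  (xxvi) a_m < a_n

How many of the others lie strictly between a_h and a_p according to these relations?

Chaining upward from a_p reaches: a_b, a_g, a_s, a_i, a_j, a_d, a_f.
Chaining downward from a_h reaches: a_m, a_k, a_e, a_c, a_b, a_g, a_i.
Strictly between a_p and a_h are those in both lists: a_b, a_g, a_i — 3 elements.

3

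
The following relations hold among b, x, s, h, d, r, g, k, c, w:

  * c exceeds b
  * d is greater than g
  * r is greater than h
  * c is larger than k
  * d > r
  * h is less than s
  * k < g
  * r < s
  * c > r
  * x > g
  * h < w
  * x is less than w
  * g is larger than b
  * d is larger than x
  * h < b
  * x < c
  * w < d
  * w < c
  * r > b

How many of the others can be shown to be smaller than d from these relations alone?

Directly below d: g, r, x, w.
One step further: k, h, b (7 so far).
Nothing else is reachable below d; 7 in all.

7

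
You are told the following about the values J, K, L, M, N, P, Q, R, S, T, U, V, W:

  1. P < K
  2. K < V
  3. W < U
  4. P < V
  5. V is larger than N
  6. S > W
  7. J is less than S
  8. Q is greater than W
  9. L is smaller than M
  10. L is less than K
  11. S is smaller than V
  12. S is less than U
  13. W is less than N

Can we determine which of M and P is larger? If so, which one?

undetermined

Following every chain through P: above P we get K, V.
M is not reached, and no chain runs the other way from M to P.
So the given relations leave the order of P and M undetermined.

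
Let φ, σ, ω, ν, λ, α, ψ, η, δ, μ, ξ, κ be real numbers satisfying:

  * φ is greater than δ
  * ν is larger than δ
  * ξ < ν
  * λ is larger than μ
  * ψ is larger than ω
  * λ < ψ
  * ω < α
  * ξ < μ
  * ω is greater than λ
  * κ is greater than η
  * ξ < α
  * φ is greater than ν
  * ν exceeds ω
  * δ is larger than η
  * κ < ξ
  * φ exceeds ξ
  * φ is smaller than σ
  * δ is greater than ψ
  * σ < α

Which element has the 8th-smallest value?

Piecing the relations together gives one ordering: η < κ < ξ < μ < λ < ω < ψ < δ < ν < φ < σ < α.
Counting 8 from the smallest end gives δ.

δ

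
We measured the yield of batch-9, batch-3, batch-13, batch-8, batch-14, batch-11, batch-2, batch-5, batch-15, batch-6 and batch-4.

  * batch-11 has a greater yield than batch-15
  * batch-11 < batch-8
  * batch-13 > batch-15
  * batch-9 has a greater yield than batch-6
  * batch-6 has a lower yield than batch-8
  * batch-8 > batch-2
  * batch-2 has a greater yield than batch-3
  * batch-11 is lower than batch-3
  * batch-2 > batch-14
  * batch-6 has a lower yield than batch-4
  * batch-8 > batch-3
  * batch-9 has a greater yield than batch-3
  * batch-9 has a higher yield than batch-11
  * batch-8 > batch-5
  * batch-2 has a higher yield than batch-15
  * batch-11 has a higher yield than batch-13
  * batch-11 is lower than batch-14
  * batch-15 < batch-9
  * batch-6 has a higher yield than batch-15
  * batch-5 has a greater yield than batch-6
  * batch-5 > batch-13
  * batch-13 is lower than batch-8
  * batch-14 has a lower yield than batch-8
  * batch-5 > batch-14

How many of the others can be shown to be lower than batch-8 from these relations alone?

From batch-8 the given relations immediately reach batch-13, batch-11, batch-14, batch-6, batch-3, batch-5, batch-2.
From those, batch-15 — 8 in total.
Nothing else is reachable below batch-8; 8 in all.

8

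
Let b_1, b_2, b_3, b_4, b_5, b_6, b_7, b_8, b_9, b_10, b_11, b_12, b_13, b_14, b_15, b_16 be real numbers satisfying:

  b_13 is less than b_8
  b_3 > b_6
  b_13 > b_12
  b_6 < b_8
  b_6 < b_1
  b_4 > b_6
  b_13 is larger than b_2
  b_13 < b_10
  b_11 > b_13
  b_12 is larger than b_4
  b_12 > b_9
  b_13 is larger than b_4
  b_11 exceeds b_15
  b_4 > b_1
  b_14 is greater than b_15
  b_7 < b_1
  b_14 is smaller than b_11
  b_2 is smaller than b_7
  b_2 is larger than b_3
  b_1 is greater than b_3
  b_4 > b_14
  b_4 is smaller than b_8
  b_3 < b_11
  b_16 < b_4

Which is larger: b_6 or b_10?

Link the given pairs in sequence: b_6 < b_3; b_3 < b_2; b_2 < b_7; b_7 < b_1; b_1 < b_4; b_4 < b_12; b_12 < b_13; b_13 < b_10.
Together: b_6 < b_3 < b_2 < b_7 < b_1 < b_4 < b_12 < b_13 < b_10.
So b_6 < b_10; b_10 is the larger of the two.

b_10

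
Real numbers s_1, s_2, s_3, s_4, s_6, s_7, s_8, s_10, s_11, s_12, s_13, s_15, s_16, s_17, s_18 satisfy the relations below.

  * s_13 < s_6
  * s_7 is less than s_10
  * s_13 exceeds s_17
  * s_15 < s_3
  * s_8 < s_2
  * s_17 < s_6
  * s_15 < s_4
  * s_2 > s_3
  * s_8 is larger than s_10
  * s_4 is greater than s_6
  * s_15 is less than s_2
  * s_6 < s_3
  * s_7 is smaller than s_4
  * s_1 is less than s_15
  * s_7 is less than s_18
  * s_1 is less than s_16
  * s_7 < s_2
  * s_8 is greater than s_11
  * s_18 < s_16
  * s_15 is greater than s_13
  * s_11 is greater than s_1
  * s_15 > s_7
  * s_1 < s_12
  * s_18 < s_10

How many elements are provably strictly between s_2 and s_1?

Chaining upward from s_1 reaches: s_11, s_16, s_12, s_15, s_4, s_8, s_3.
Chaining downward from s_2 reaches: s_17, s_13, s_7, s_18, s_11, s_6, s_15, s_10, s_8, s_3.
Strictly between s_1 and s_2 are those in both lists: s_11, s_15, s_8, s_3 — 4 elements.

4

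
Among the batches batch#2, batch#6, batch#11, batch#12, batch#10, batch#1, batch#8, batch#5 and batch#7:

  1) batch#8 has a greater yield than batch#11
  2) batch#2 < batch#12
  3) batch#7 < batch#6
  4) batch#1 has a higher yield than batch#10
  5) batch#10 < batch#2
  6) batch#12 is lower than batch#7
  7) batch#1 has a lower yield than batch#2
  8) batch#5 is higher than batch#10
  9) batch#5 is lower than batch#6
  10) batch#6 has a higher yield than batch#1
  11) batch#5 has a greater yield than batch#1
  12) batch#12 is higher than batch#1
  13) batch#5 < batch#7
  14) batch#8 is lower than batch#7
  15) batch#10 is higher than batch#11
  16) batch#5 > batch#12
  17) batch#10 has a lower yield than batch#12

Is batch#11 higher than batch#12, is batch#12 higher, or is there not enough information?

batch#12

Link the given pairs in sequence: batch#11 < batch#10; batch#10 < batch#1; batch#1 < batch#2; batch#2 < batch#12.
Chaining these gives batch#11 < batch#10 < batch#1 < batch#2 < batch#12.
So batch#12 is higher.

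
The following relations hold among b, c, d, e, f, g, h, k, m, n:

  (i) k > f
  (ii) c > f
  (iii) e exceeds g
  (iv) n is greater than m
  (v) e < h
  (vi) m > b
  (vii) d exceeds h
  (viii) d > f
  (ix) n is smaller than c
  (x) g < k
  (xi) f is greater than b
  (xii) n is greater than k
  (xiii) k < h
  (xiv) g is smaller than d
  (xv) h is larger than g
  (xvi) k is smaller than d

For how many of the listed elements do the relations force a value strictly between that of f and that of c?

2

Chaining upward from f reaches: k, n, h, d.
Chaining downward from c reaches: b, m, g, k, n.
Strictly between f and c are those in both lists: k, n — 2 elements.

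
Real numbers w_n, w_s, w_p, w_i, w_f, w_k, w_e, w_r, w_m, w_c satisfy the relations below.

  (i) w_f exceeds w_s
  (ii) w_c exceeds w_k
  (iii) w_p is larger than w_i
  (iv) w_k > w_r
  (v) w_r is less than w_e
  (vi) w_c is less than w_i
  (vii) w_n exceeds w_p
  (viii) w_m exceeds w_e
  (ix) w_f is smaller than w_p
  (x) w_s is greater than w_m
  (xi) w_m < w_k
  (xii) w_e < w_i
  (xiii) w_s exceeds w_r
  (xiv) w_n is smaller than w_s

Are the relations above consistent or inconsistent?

inconsistent

We have w_f < w_p stated directly, yet also w_p < w_n < w_s < w_f by chaining the others — so w_p < w_f. Contradiction.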